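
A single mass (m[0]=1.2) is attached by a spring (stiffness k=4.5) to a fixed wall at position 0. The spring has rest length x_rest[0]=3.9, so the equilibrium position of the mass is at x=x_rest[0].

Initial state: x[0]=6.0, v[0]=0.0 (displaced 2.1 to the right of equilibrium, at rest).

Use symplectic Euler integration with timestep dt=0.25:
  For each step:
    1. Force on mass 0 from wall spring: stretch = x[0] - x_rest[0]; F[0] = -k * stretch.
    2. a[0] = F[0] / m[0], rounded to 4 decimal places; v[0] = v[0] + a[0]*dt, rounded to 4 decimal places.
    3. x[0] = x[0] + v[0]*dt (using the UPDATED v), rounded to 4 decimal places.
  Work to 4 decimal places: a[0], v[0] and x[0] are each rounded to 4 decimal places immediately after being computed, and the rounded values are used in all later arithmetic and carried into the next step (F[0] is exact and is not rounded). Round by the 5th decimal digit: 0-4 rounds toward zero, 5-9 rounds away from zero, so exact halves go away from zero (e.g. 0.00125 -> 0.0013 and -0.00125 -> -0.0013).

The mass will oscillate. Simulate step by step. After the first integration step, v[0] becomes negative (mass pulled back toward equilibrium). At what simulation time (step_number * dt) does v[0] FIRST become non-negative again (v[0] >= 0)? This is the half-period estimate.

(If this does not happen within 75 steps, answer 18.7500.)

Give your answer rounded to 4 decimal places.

Step 0: x=[6.0000] v=[0.0000]
Step 1: x=[5.5078] v=[-1.9688]
Step 2: x=[4.6388] v=[-3.4761]
Step 3: x=[3.5966] v=[-4.1687]
Step 4: x=[2.6255] v=[-3.8843]
Step 5: x=[1.9531] v=[-2.6895]
Step 6: x=[1.7370] v=[-0.8643]
Step 7: x=[2.0279] v=[1.1635]
First v>=0 after going negative at step 7, time=1.7500

Answer: 1.7500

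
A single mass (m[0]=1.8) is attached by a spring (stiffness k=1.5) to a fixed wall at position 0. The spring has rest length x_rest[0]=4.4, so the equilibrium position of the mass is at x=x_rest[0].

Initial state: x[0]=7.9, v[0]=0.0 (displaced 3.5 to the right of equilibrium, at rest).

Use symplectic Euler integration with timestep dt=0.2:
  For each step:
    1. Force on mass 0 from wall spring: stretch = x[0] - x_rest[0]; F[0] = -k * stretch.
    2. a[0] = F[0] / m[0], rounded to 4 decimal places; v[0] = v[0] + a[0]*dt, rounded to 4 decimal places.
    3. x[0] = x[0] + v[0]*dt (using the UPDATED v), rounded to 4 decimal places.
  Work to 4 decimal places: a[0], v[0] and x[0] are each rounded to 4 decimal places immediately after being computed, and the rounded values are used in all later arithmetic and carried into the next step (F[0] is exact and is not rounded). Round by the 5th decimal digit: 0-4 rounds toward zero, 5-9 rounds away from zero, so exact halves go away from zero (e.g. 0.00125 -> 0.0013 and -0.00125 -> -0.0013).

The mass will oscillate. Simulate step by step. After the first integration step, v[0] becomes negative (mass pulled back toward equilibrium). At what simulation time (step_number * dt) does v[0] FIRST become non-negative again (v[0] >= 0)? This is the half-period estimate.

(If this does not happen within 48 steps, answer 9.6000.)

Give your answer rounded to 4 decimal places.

Step 0: x=[7.9000] v=[0.0000]
Step 1: x=[7.7833] v=[-0.5833]
Step 2: x=[7.5539] v=[-1.1472]
Step 3: x=[7.2193] v=[-1.6729]
Step 4: x=[6.7907] v=[-2.1428]
Step 5: x=[6.2824] v=[-2.5413]
Step 6: x=[5.7114] v=[-2.8550]
Step 7: x=[5.0967] v=[-3.0736]
Step 8: x=[4.4588] v=[-3.1897]
Step 9: x=[3.8189] v=[-3.1995]
Step 10: x=[3.1984] v=[-3.1026]
Step 11: x=[2.6179] v=[-2.9023]
Step 12: x=[2.0968] v=[-2.6053]
Step 13: x=[1.6525] v=[-2.2214]
Step 14: x=[1.2998] v=[-1.7635]
Step 15: x=[1.0504] v=[-1.2468]
Step 16: x=[0.9127] v=[-0.6885]
Step 17: x=[0.8912] v=[-0.1073]
Step 18: x=[0.9867] v=[0.4775]
First v>=0 after going negative at step 18, time=3.6000

Answer: 3.6000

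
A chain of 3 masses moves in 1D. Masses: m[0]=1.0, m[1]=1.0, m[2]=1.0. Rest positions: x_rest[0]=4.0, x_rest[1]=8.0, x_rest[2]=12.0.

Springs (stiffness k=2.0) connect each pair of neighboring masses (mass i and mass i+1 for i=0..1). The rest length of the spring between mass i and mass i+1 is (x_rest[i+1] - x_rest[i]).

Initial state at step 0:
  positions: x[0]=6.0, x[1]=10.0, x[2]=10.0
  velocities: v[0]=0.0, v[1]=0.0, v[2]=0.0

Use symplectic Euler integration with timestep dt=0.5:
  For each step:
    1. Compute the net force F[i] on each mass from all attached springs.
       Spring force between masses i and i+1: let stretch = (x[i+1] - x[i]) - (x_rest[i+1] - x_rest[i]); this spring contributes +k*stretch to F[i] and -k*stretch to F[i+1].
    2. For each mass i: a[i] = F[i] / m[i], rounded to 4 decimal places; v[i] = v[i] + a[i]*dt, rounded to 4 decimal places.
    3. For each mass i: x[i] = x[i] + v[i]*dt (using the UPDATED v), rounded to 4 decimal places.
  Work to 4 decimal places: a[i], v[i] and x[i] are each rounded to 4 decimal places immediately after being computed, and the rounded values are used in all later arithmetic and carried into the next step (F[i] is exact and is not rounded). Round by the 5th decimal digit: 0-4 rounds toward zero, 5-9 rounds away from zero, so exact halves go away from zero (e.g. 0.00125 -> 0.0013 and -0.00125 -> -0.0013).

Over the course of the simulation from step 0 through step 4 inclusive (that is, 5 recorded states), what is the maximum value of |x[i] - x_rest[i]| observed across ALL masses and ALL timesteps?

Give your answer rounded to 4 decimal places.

Answer: 2.5000

Derivation:
Step 0: x=[6.0000 10.0000 10.0000] v=[0.0000 0.0000 0.0000]
Step 1: x=[6.0000 8.0000 12.0000] v=[0.0000 -4.0000 4.0000]
Step 2: x=[5.0000 7.0000 14.0000] v=[-2.0000 -2.0000 4.0000]
Step 3: x=[3.0000 8.5000 14.5000] v=[-4.0000 3.0000 1.0000]
Step 4: x=[1.7500 10.2500 14.0000] v=[-2.5000 3.5000 -1.0000]
Max displacement = 2.5000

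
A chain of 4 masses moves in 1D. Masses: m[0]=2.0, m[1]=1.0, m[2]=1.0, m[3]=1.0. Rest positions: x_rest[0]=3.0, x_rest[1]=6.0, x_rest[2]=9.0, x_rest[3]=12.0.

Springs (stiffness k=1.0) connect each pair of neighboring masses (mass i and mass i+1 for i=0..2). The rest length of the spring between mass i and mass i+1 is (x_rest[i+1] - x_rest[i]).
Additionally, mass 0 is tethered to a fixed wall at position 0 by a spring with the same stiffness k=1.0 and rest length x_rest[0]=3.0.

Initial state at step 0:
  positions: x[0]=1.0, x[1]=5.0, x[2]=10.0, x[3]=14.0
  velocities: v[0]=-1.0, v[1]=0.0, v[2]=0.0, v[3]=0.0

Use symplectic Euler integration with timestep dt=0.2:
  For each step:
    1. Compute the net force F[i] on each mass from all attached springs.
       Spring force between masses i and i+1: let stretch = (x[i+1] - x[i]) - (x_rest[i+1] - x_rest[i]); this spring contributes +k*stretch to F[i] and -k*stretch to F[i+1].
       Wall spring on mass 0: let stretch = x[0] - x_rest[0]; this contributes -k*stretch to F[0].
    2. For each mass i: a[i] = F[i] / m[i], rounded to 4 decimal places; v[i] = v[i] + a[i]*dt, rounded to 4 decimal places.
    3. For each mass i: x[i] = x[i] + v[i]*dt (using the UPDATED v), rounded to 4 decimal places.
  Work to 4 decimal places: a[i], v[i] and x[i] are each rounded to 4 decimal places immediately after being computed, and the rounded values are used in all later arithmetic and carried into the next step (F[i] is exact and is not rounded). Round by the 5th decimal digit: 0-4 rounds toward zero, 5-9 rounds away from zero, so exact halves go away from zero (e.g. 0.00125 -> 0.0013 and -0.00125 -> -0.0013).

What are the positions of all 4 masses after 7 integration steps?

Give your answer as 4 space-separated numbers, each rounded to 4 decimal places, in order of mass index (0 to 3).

Answer: 1.4743 5.5266 9.1829 12.9024

Derivation:
Step 0: x=[1.0000 5.0000 10.0000 14.0000] v=[-1.0000 0.0000 0.0000 0.0000]
Step 1: x=[0.8600 5.0400 9.9600 13.9600] v=[-0.7000 0.2000 -0.2000 -0.2000]
Step 2: x=[0.7864 5.1096 9.8832 13.8800] v=[-0.3680 0.3480 -0.3840 -0.4000]
Step 3: x=[0.7835 5.1972 9.7753 13.7601] v=[-0.0143 0.4381 -0.5394 -0.5994]
Step 4: x=[0.8532 5.2914 9.6437 13.6008] v=[0.3487 0.4710 -0.6581 -0.7964]
Step 5: x=[0.9946 5.3822 9.4963 13.4032] v=[0.7072 0.4538 -0.7371 -0.9878]
Step 6: x=[1.2039 5.4620 9.3406 13.1694] v=[1.0465 0.3991 -0.7785 -1.1692]
Step 7: x=[1.4743 5.5266 9.1829 12.9024] v=[1.3519 0.3232 -0.7885 -1.3350]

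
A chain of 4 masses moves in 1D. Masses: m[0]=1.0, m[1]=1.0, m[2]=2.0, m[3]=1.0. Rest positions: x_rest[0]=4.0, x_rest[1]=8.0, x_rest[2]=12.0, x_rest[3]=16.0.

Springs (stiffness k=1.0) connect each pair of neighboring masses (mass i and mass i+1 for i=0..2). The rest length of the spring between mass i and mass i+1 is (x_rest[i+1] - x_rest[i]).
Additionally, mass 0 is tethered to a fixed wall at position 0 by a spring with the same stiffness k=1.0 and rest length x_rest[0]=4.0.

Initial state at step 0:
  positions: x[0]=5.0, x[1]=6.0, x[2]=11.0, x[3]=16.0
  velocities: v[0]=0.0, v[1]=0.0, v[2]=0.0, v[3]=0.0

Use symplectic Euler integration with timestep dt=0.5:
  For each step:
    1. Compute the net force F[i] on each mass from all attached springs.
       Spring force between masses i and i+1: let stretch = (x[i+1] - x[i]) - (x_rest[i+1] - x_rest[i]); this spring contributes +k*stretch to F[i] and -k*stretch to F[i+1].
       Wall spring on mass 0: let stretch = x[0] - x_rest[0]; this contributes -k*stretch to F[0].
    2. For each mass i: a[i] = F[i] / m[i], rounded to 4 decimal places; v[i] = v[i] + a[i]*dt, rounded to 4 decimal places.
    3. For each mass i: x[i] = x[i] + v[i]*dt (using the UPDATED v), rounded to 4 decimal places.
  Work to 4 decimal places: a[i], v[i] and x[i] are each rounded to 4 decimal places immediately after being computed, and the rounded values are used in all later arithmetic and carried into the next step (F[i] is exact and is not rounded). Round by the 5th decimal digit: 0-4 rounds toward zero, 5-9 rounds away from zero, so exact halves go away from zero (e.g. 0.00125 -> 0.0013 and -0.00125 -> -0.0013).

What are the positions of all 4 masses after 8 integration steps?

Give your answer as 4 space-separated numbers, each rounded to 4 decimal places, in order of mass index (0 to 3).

Answer: 4.6295 8.0200 11.3007 16.2313

Derivation:
Step 0: x=[5.0000 6.0000 11.0000 16.0000] v=[0.0000 0.0000 0.0000 0.0000]
Step 1: x=[4.0000 7.0000 11.0000 15.7500] v=[-2.0000 2.0000 0.0000 -0.5000]
Step 2: x=[2.7500 8.2500 11.0938 15.3125] v=[-2.5000 2.5000 0.1875 -0.8750]
Step 3: x=[2.1875 8.8360 11.3595 14.8203] v=[-1.1250 1.1719 0.5313 -0.9844]
Step 4: x=[2.7403 8.3907 11.7424 14.4629] v=[1.1055 -0.8906 0.7657 -0.7148]
Step 5: x=[4.0206 7.3707 12.0464 14.4254] v=[2.5606 -2.0400 0.6079 -0.0751]
Step 6: x=[5.1333 6.6821 12.0633 14.7931] v=[2.2254 -1.3772 0.0337 0.7354]
Step 7: x=[5.3499 6.9516 11.7487 15.4784] v=[0.4332 0.5390 -0.6292 1.3705]
Step 8: x=[4.6295 8.0200 11.3007 16.2313] v=[-1.4409 2.1367 -0.8961 1.5057]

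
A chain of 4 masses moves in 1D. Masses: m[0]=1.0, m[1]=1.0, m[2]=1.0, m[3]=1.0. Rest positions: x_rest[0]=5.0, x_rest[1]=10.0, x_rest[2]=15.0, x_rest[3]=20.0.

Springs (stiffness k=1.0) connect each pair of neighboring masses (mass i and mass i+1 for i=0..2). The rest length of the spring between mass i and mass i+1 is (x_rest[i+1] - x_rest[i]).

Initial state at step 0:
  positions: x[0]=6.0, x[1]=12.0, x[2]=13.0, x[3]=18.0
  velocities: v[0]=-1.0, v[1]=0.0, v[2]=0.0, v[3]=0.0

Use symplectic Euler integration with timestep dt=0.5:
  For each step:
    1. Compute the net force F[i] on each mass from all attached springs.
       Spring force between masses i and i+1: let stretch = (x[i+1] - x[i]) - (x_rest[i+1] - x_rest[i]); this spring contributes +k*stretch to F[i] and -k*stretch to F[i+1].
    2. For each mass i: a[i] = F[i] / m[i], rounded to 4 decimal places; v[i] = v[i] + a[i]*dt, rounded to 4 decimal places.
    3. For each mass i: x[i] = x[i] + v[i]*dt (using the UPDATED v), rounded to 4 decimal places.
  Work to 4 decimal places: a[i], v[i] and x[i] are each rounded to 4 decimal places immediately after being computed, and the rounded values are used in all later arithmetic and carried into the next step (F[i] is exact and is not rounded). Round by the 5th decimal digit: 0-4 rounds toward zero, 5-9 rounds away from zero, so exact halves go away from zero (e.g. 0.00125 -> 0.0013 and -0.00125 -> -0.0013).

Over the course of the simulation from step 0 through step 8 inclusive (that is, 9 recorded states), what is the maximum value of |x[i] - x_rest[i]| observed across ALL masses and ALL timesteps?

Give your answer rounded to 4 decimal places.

Answer: 3.6785

Derivation:
Step 0: x=[6.0000 12.0000 13.0000 18.0000] v=[-1.0000 0.0000 0.0000 0.0000]
Step 1: x=[5.7500 10.7500 14.0000 18.0000] v=[-0.5000 -2.5000 2.0000 0.0000]
Step 2: x=[5.5000 9.0625 15.1875 18.2500] v=[-0.5000 -3.3750 2.3750 0.5000]
Step 3: x=[4.8906 8.0156 15.6094 18.9844] v=[-1.2188 -2.0938 0.8438 1.4688]
Step 4: x=[3.8125 8.0859 14.9766 20.1251] v=[-2.1563 0.1406 -1.2656 2.2813]
Step 5: x=[2.5527 8.8106 13.9083 21.2287] v=[-2.5196 1.4493 -2.1367 2.2071]
Step 6: x=[1.6074 9.2452 13.3956 21.7522] v=[-1.8907 0.8692 -1.0254 1.0469]
Step 7: x=[1.3215 8.8080 13.9345 21.4365] v=[-0.5718 -0.8745 1.0777 -0.6314]
Step 8: x=[1.6573 7.7808 15.0673 20.4953] v=[0.6715 -2.0545 2.2655 -1.8824]
Max displacement = 3.6785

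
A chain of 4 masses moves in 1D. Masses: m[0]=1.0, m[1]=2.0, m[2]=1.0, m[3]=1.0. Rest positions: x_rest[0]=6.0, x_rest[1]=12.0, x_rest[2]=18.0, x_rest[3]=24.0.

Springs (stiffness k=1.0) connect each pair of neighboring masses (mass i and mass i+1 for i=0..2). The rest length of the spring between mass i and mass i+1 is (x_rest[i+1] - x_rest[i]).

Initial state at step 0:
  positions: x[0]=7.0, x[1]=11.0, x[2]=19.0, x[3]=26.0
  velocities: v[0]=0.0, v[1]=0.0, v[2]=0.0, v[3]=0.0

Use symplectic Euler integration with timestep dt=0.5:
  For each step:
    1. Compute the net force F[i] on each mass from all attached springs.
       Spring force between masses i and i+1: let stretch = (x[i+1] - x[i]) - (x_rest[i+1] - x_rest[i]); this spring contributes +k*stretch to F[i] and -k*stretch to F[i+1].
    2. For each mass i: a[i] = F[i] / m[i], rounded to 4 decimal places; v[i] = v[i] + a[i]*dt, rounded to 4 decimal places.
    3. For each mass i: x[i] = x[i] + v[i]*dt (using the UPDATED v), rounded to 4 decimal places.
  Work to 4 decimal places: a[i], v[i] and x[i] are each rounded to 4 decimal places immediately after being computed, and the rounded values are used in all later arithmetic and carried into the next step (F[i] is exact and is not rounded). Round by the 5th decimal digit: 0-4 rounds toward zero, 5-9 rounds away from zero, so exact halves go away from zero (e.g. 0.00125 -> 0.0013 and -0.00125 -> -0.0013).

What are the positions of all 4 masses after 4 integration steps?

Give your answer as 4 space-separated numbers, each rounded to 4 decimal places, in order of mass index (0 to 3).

Answer: 4.9863 13.4239 18.3868 23.7793

Derivation:
Step 0: x=[7.0000 11.0000 19.0000 26.0000] v=[0.0000 0.0000 0.0000 0.0000]
Step 1: x=[6.5000 11.5000 18.7500 25.7500] v=[-1.0000 1.0000 -0.5000 -0.5000]
Step 2: x=[5.7500 12.2813 18.4375 25.2500] v=[-1.5000 1.5625 -0.6250 -1.0000]
Step 3: x=[5.1328 13.0157 18.2891 24.5469] v=[-1.2344 1.4687 -0.2969 -1.4063]
Step 4: x=[4.9863 13.4239 18.3868 23.7793] v=[-0.2930 0.8163 0.1953 -1.5352]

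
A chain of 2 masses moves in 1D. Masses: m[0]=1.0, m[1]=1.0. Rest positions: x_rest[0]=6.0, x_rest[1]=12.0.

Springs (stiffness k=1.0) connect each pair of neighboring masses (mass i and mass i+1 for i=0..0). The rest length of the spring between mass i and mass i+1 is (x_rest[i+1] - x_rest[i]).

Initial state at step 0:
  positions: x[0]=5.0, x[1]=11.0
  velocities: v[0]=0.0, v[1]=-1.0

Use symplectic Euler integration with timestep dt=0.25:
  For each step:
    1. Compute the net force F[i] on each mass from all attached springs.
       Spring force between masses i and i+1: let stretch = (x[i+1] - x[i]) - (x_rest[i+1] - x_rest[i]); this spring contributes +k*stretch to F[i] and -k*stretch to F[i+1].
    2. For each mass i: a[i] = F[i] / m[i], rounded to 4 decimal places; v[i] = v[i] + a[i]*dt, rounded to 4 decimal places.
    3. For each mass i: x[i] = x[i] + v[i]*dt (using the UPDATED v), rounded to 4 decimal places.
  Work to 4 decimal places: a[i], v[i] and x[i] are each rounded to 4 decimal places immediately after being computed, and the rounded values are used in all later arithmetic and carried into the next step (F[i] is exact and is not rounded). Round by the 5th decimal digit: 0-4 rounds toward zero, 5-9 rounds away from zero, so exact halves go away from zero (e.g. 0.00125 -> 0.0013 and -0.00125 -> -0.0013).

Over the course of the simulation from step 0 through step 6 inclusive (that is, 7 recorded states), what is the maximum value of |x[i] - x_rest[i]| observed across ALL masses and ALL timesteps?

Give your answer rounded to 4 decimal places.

Answer: 2.0541

Derivation:
Step 0: x=[5.0000 11.0000] v=[0.0000 -1.0000]
Step 1: x=[5.0000 10.7500] v=[0.0000 -1.0000]
Step 2: x=[4.9844 10.5156] v=[-0.0625 -0.9375]
Step 3: x=[4.9395 10.3105] v=[-0.1797 -0.8203]
Step 4: x=[4.8553 10.1447] v=[-0.3370 -0.6631]
Step 5: x=[4.7266 10.0233] v=[-0.5147 -0.4855]
Step 6: x=[4.5540 9.9459] v=[-0.6905 -0.3097]
Max displacement = 2.0541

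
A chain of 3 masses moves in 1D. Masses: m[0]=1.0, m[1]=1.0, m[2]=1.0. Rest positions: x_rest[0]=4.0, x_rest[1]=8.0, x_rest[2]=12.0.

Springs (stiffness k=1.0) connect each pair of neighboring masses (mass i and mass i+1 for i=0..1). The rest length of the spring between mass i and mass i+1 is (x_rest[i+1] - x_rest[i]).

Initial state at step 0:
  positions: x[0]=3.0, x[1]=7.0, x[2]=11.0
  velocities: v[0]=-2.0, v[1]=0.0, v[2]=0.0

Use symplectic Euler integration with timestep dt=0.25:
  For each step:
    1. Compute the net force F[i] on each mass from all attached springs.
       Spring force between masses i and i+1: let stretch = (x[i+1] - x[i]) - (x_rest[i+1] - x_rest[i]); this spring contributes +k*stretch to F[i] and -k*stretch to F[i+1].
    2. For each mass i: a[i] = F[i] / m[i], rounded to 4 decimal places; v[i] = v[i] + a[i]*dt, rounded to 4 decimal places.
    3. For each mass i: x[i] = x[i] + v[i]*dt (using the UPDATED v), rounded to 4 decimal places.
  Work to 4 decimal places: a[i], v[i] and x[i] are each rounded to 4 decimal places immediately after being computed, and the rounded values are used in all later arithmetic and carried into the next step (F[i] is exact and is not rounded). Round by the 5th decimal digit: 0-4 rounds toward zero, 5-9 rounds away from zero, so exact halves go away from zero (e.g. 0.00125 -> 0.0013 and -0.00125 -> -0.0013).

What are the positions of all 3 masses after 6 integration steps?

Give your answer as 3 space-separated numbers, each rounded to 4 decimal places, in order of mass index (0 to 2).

Answer: 0.8961 6.1969 10.9073

Derivation:
Step 0: x=[3.0000 7.0000 11.0000] v=[-2.0000 0.0000 0.0000]
Step 1: x=[2.5000 7.0000 11.0000] v=[-2.0000 0.0000 0.0000]
Step 2: x=[2.0313 6.9688 11.0000] v=[-1.8750 -0.1250 0.0000]
Step 3: x=[1.6212 6.8809 10.9981] v=[-1.6406 -0.3516 -0.0078]
Step 4: x=[1.2898 6.7216 10.9888] v=[-1.3257 -0.6372 -0.0371]
Step 5: x=[1.0479 6.4895 10.9628] v=[-0.9678 -0.9284 -0.1039]
Step 6: x=[0.8961 6.1969 10.9073] v=[-0.6074 -1.1705 -0.2222]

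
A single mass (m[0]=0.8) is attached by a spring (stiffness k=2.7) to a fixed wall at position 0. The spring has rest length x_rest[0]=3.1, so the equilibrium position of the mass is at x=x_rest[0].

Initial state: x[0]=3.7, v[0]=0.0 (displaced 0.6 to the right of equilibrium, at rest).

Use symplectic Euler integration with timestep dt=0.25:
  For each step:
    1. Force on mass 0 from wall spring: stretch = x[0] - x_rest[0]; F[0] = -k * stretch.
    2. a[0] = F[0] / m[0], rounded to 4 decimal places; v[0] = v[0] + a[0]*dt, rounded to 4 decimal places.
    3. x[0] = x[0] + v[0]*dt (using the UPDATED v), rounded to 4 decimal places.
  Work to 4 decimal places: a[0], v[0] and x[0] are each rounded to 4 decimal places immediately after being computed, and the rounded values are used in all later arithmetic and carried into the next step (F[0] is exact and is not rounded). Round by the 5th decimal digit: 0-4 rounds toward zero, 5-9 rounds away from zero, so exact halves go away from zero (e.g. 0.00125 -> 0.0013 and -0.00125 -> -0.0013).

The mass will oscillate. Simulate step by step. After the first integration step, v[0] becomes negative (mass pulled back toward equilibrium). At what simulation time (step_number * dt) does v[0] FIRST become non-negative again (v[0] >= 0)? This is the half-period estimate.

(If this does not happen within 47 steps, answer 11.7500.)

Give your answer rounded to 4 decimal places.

Answer: 1.7500

Derivation:
Step 0: x=[3.7000] v=[0.0000]
Step 1: x=[3.5734] v=[-0.5063]
Step 2: x=[3.3470] v=[-0.9057]
Step 3: x=[3.0685] v=[-1.1141]
Step 4: x=[2.7966] v=[-1.0875]
Step 5: x=[2.5887] v=[-0.8315]
Step 6: x=[2.4887] v=[-0.4001]
Step 7: x=[2.5176] v=[0.1157]
First v>=0 after going negative at step 7, time=1.7500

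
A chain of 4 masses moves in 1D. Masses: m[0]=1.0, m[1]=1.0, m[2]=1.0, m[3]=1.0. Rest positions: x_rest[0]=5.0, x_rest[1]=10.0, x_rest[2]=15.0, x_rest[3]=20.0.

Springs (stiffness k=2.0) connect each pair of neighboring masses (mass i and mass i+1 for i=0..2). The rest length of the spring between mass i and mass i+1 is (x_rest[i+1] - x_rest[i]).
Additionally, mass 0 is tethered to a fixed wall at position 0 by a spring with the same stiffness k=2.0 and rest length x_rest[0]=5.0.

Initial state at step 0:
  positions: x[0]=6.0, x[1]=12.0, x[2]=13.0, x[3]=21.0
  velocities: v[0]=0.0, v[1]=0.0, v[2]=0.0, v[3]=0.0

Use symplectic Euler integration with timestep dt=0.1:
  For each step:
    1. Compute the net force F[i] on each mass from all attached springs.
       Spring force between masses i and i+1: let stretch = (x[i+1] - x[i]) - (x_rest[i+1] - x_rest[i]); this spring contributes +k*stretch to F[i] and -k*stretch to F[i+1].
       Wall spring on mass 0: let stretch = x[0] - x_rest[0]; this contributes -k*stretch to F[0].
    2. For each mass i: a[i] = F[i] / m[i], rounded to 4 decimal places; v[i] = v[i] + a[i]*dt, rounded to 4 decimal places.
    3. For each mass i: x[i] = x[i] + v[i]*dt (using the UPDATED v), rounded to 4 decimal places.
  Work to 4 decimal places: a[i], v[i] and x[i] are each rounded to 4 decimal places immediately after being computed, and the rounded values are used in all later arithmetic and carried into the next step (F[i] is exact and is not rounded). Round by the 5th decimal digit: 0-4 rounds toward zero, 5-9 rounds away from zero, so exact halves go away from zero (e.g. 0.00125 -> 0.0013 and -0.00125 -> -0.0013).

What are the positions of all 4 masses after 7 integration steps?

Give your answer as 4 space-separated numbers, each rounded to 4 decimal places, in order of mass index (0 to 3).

Step 0: x=[6.0000 12.0000 13.0000 21.0000] v=[0.0000 0.0000 0.0000 0.0000]
Step 1: x=[6.0000 11.9000 13.1400 20.9400] v=[0.0000 -1.0000 1.4000 -0.6000]
Step 2: x=[5.9980 11.7068 13.4112 20.8240] v=[-0.0200 -1.9320 2.7120 -1.1600]
Step 3: x=[5.9902 11.4335 13.7966 20.6597] v=[-0.0778 -2.7329 3.8537 -1.6426]
Step 4: x=[5.9715 11.0986 14.2720 20.4582] v=[-0.1872 -3.3489 4.7537 -2.0152]
Step 5: x=[5.9359 10.7246 14.8076 20.2330] v=[-0.3561 -3.7396 5.3563 -2.2524]
Step 6: x=[5.8774 10.3365 15.3701 19.9993] v=[-0.5855 -3.8807 5.6248 -2.3375]
Step 7: x=[5.7905 9.9599 15.9245 19.7730] v=[-0.8692 -3.7658 5.5439 -2.2633]

Answer: 5.7905 9.9599 15.9245 19.7730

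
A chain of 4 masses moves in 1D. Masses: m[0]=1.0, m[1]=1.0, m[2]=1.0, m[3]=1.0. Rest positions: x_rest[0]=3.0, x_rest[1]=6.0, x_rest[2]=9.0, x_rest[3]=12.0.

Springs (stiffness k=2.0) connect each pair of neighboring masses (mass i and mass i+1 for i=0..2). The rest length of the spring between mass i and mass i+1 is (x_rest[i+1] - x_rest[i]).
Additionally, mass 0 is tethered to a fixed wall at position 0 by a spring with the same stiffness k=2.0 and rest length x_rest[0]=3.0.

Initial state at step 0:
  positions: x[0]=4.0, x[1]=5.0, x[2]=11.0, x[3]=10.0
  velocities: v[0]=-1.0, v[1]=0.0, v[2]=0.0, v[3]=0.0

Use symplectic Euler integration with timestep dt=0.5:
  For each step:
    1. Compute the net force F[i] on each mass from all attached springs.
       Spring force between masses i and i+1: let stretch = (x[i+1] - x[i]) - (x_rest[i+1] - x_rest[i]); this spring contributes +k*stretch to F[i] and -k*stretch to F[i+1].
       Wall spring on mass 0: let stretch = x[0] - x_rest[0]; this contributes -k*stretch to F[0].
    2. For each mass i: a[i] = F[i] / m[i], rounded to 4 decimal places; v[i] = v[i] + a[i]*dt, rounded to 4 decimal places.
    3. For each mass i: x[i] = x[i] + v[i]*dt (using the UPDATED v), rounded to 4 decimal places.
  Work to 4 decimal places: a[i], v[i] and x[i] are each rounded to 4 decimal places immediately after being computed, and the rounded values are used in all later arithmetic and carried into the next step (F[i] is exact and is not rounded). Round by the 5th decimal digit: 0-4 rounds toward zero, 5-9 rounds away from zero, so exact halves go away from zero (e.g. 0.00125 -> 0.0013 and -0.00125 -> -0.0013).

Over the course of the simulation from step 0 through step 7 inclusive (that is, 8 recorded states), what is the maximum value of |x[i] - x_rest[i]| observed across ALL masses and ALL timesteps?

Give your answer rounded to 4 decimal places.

Step 0: x=[4.0000 5.0000 11.0000 10.0000] v=[-1.0000 0.0000 0.0000 0.0000]
Step 1: x=[2.0000 7.5000 7.5000 12.0000] v=[-4.0000 5.0000 -7.0000 4.0000]
Step 2: x=[1.7500 7.2500 6.2500 13.2500] v=[-0.5000 -0.5000 -2.5000 2.5000]
Step 3: x=[3.3750 3.7500 9.0000 12.5000] v=[3.2500 -7.0000 5.5000 -1.5000]
Step 4: x=[3.5000 2.6875 10.8750 11.5000] v=[0.2500 -2.1250 3.7500 -2.0000]
Step 5: x=[1.4688 6.1250 8.9688 11.6875] v=[-4.0625 6.8750 -3.8125 0.3750]
Step 6: x=[1.0313 8.6563 7.0000 12.0157] v=[-0.8751 5.0626 -3.9376 0.6563]
Step 7: x=[3.8906 6.5470 8.3672 11.3360] v=[5.7186 -4.2187 2.7344 -1.3594]
Max displacement = 3.3125

Answer: 3.3125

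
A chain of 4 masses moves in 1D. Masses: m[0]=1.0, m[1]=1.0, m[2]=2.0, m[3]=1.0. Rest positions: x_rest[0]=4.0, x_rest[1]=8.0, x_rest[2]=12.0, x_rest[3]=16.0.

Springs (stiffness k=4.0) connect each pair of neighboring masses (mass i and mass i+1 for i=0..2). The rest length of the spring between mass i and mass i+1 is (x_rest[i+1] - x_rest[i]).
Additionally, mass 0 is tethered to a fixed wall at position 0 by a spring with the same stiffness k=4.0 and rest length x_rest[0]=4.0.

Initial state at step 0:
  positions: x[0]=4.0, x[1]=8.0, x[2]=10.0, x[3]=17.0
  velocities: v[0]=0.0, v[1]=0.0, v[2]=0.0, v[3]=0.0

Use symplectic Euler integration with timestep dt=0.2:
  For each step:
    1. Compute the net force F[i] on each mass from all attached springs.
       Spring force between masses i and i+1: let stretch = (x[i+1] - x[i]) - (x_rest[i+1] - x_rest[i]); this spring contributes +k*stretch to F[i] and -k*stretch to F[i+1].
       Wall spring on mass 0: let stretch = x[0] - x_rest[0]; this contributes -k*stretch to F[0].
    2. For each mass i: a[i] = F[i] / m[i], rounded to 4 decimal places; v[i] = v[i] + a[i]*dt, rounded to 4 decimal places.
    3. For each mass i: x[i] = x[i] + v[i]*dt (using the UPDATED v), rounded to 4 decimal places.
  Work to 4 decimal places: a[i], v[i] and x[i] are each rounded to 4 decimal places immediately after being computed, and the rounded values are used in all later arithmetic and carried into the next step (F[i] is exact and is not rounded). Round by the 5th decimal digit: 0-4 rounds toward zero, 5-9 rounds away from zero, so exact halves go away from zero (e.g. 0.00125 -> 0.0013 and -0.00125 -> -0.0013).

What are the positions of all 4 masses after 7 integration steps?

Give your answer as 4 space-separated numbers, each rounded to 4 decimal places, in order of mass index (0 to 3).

Step 0: x=[4.0000 8.0000 10.0000 17.0000] v=[0.0000 0.0000 0.0000 0.0000]
Step 1: x=[4.0000 7.6800 10.4000 16.5200] v=[0.0000 -1.6000 2.0000 -2.4000]
Step 2: x=[3.9488 7.2064 11.0720 15.7008] v=[-0.2560 -2.3680 3.3600 -4.0960]
Step 3: x=[3.7870 6.8301 11.8051 14.7810] v=[-0.8090 -1.8816 3.6653 -4.5990]
Step 4: x=[3.5062 6.7629 12.3782 14.0251] v=[-1.4041 -0.3361 2.8657 -3.7797]
Step 5: x=[3.1855 7.0731 12.6339 13.6457] v=[-1.6037 1.5508 1.2783 -1.8972]
Step 6: x=[2.9771 7.6510 12.5256 13.7444] v=[-1.0420 2.8894 -0.5413 0.4934]
Step 7: x=[3.0402 8.2610 12.1249 14.2881] v=[0.3154 3.0500 -2.0036 2.7184]

Answer: 3.0402 8.2610 12.1249 14.2881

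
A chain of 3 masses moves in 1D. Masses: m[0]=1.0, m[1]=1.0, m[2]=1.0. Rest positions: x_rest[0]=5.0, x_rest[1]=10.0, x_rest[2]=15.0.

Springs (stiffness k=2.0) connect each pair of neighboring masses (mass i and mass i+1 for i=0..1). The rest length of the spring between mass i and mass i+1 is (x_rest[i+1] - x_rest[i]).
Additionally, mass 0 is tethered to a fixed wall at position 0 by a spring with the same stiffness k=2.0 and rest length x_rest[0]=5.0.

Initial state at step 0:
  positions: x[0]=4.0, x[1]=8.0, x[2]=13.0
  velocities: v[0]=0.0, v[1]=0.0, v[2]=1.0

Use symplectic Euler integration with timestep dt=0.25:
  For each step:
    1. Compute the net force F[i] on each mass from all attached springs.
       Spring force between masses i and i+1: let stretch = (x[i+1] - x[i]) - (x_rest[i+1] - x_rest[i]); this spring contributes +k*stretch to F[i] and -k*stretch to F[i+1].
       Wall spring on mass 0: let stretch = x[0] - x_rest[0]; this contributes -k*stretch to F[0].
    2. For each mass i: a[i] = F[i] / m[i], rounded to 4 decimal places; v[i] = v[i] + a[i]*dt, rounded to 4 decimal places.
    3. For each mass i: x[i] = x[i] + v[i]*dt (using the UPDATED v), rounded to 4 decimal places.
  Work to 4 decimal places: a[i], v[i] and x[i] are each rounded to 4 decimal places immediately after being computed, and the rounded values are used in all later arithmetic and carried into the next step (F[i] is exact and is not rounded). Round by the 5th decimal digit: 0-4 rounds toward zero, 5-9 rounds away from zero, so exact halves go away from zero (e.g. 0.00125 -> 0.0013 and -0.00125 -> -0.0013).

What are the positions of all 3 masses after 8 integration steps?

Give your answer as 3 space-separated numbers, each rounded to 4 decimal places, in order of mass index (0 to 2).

Step 0: x=[4.0000 8.0000 13.0000] v=[0.0000 0.0000 1.0000]
Step 1: x=[4.0000 8.1250 13.2500] v=[0.0000 0.5000 1.0000]
Step 2: x=[4.0156 8.3750 13.4844] v=[0.0625 1.0000 0.9375]
Step 3: x=[4.0742 8.7188 13.7051] v=[0.2344 1.3750 0.8828]
Step 4: x=[4.2041 9.1053 13.9275] v=[0.5196 1.5459 0.8897]
Step 5: x=[4.4212 9.4819 14.1722] v=[0.8682 1.5064 0.9786]
Step 6: x=[4.7182 9.8122 14.4556] v=[1.1880 1.3212 1.1335]
Step 7: x=[5.0622 10.0862 14.7836] v=[1.3759 1.0959 1.3118]
Step 8: x=[5.4014 10.3194 15.1494] v=[1.3568 0.9326 1.4631]

Answer: 5.4014 10.3194 15.1494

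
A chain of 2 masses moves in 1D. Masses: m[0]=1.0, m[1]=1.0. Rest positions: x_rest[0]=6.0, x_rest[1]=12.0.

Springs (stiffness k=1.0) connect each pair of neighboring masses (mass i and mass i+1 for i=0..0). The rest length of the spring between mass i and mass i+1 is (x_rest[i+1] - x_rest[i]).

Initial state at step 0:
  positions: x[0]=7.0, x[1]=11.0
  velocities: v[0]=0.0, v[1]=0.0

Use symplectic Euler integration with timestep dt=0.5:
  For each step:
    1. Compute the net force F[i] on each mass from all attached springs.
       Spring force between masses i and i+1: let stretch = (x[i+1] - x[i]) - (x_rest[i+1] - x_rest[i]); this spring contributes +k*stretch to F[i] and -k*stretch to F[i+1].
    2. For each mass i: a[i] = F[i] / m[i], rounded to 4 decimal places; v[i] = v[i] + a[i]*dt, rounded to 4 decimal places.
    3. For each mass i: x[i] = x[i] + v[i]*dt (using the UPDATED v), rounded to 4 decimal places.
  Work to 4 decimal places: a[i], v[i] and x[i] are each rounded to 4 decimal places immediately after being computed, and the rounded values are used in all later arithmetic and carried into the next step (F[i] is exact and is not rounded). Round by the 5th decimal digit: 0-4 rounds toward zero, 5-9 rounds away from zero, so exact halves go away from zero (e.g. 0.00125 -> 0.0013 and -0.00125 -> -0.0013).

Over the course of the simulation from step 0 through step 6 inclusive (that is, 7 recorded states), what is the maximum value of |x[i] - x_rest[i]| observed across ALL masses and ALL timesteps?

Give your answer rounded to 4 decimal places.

Answer: 1.0625

Derivation:
Step 0: x=[7.0000 11.0000] v=[0.0000 0.0000]
Step 1: x=[6.5000 11.5000] v=[-1.0000 1.0000]
Step 2: x=[5.7500 12.2500] v=[-1.5000 1.5000]
Step 3: x=[5.1250 12.8750] v=[-1.2500 1.2500]
Step 4: x=[4.9375 13.0625] v=[-0.3750 0.3750]
Step 5: x=[5.2813 12.7188] v=[0.6875 -0.6875]
Step 6: x=[5.9845 12.0157] v=[1.4063 -1.4063]
Max displacement = 1.0625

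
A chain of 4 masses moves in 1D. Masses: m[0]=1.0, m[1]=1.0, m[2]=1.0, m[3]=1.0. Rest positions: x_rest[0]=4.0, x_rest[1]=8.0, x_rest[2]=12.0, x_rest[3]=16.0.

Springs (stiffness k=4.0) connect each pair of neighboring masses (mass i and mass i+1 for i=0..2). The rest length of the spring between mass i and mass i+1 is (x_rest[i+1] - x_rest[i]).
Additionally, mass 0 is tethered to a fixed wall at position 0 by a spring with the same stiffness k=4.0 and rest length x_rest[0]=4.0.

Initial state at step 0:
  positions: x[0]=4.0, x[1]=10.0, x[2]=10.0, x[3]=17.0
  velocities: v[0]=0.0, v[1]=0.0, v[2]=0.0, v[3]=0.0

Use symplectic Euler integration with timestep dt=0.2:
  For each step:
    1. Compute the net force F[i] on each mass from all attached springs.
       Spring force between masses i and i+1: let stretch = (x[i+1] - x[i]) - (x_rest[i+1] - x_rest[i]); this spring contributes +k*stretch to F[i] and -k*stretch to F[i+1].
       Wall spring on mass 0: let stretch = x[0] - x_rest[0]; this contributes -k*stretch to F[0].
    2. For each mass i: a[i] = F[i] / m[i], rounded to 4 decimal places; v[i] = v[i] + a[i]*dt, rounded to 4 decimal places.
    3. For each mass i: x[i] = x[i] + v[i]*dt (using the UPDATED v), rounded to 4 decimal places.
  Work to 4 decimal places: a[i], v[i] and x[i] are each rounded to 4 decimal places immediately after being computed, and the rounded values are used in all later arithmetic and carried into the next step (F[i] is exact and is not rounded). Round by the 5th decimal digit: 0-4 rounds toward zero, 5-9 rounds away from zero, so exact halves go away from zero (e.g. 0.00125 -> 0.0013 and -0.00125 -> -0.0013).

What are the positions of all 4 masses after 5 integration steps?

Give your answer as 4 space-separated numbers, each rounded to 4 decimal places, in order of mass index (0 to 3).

Step 0: x=[4.0000 10.0000 10.0000 17.0000] v=[0.0000 0.0000 0.0000 0.0000]
Step 1: x=[4.3200 9.0400 11.1200 16.5200] v=[1.6000 -4.8000 5.6000 -2.4000]
Step 2: x=[4.7040 7.6576 12.7712 15.8160] v=[1.9200 -6.9120 8.2560 -3.5200]
Step 3: x=[4.8079 6.6208 14.0914 15.2648] v=[0.5197 -5.1840 6.6010 -2.7558]
Step 4: x=[4.4326 6.4892 14.4040 15.1659] v=[-1.8763 -0.6578 1.5632 -0.4945]
Step 5: x=[3.6772 7.2950 13.5722 15.5851] v=[-3.7771 4.0288 -4.1591 2.0960]

Answer: 3.6772 7.2950 13.5722 15.5851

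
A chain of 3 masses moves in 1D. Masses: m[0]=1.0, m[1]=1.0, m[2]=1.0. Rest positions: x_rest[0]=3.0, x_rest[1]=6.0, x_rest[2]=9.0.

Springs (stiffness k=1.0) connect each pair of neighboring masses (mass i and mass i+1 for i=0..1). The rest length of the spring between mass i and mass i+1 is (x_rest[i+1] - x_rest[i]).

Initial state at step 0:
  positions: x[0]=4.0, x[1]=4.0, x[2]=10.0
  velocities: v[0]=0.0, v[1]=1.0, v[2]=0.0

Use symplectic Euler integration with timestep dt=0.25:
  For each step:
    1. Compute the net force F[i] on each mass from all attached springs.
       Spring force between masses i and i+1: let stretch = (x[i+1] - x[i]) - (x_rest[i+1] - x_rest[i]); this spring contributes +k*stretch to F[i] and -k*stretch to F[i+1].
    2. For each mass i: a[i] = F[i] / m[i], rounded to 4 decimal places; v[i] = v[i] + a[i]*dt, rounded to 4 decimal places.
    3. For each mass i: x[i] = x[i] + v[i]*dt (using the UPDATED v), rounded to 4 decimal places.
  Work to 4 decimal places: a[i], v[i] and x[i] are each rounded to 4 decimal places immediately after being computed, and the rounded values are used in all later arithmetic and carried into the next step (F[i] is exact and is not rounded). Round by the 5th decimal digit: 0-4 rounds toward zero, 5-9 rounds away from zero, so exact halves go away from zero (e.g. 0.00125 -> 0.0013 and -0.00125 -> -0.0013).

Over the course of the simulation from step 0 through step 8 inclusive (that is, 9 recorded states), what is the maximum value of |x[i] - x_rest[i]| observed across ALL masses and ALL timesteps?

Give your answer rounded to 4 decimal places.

Step 0: x=[4.0000 4.0000 10.0000] v=[0.0000 1.0000 0.0000]
Step 1: x=[3.8125 4.6250 9.8125] v=[-0.7500 2.5000 -0.7500]
Step 2: x=[3.4883 5.5235 9.4883] v=[-1.2969 3.5938 -1.2969]
Step 3: x=[3.1038 6.5426 9.1038] v=[-1.5381 4.0762 -1.5381]
Step 4: x=[2.7467 7.5068 8.7467] v=[-1.4284 3.8568 -1.4284]
Step 5: x=[2.4996 8.2510 8.4996] v=[-0.9884 2.9768 -0.9884]
Step 6: x=[2.4245 8.6513 8.4245] v=[-0.3006 1.6011 -0.3006]
Step 7: x=[2.5510 8.6482 8.5510] v=[0.5061 -0.0123 0.5061]
Step 8: x=[2.8711 8.2580 8.8711] v=[1.2804 -1.5609 1.2804]
Max displacement = 2.6513

Answer: 2.6513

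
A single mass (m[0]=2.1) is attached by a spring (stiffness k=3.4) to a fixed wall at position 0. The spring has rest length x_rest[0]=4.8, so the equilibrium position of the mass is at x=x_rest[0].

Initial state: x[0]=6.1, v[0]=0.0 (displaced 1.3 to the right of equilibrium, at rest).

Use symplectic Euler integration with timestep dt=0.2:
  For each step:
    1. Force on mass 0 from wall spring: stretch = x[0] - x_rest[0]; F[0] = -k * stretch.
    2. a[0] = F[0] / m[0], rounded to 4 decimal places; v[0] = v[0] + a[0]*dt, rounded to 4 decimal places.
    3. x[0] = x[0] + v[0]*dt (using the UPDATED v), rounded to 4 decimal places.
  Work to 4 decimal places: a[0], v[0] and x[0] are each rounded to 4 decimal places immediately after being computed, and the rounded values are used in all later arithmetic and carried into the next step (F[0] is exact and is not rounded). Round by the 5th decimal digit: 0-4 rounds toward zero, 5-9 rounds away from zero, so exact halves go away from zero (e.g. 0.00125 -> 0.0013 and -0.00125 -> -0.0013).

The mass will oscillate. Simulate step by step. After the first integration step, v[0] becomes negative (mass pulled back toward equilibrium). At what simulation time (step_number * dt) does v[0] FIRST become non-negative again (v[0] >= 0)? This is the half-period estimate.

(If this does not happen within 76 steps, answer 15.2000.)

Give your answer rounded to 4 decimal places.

Answer: 2.6000

Derivation:
Step 0: x=[6.1000] v=[0.0000]
Step 1: x=[6.0158] v=[-0.4210]
Step 2: x=[5.8529] v=[-0.8147]
Step 3: x=[5.6218] v=[-1.1556]
Step 4: x=[5.3375] v=[-1.4217]
Step 5: x=[5.0184] v=[-1.5957]
Step 6: x=[4.6851] v=[-1.6664]
Step 7: x=[4.3593] v=[-1.6292]
Step 8: x=[4.0620] v=[-1.4865]
Step 9: x=[3.8125] v=[-1.2475]
Step 10: x=[3.6270] v=[-0.9277]
Step 11: x=[3.5174] v=[-0.5479]
Step 12: x=[3.4909] v=[-0.1326]
Step 13: x=[3.5492] v=[0.2913]
First v>=0 after going negative at step 13, time=2.6000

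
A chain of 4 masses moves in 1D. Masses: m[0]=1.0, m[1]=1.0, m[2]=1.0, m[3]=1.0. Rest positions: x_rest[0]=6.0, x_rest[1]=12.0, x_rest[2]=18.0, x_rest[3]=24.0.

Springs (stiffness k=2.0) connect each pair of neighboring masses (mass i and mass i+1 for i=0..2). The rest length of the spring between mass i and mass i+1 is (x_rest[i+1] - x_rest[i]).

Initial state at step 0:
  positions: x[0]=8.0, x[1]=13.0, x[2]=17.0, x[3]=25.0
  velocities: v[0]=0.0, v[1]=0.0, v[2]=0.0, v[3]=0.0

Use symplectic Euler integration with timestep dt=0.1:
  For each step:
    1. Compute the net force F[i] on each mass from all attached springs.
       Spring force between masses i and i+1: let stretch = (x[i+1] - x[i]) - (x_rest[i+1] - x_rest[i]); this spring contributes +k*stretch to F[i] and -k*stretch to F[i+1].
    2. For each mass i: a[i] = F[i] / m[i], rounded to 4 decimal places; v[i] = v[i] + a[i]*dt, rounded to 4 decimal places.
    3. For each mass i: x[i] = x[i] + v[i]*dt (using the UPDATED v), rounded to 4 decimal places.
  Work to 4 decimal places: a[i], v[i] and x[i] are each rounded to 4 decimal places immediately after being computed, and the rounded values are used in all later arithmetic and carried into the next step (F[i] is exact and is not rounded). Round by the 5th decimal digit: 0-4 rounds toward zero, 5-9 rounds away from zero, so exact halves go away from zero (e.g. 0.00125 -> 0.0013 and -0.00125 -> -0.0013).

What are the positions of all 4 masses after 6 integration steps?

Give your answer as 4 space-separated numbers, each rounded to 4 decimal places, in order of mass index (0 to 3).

Answer: 7.5831 12.7064 18.3935 24.3170

Derivation:
Step 0: x=[8.0000 13.0000 17.0000 25.0000] v=[0.0000 0.0000 0.0000 0.0000]
Step 1: x=[7.9800 12.9800 17.0800 24.9600] v=[-0.2000 -0.2000 0.8000 -0.4000]
Step 2: x=[7.9400 12.9420 17.2356 24.8824] v=[-0.4000 -0.3800 1.5560 -0.7760]
Step 3: x=[7.8800 12.8898 17.4583 24.7719] v=[-0.5996 -0.5217 2.2266 -1.1054]
Step 4: x=[7.8002 12.8288 17.7359 24.6351] v=[-0.7976 -0.6100 2.7756 -1.3681]
Step 5: x=[7.7010 12.7654 18.0533 24.4803] v=[-0.9919 -0.6343 3.1740 -1.5479]
Step 6: x=[7.5831 12.7064 18.3935 24.3170] v=[-1.1790 -0.5896 3.4018 -1.6333]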